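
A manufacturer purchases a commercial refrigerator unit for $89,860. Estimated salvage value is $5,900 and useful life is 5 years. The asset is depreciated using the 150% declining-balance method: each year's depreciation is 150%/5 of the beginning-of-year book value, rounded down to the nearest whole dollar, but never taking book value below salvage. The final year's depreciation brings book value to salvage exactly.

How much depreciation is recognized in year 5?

$15,677

Depreciable base = $89,860 − $5,900 = $83,960.
Year 1: ⌊$89,860 × 150%/5⌋ = $26,958. Book value $62,902.
Year 2: ⌊$62,902 × 150%/5⌋ = $18,870. Book value $44,032.
Year 3: ⌊$44,032 × 150%/5⌋ = $13,209. Book value $30,823.
Year 4: ⌊$30,823 × 150%/5⌋ = $9,246. Book value $21,577.
Year 5 (final): $21,577 − $5,900 = $15,677. Book value $5,900.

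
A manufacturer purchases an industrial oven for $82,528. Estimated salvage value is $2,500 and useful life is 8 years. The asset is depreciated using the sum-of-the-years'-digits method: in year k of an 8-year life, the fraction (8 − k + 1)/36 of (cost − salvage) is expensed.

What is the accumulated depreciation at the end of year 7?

$77,805

Depreciable base = $82,528 − $2,500 = $80,028.
Sum of the years' digits = 8+7+6+5+4+3+2+1 = 36.
Year 1: $80,028 × 8/36 = $17,784. Book value $64,744.
Year 2: $80,028 × 7/36 = $15,561. Book value $49,183.
Year 3: $80,028 × 6/36 = $13,338. Book value $35,845.
Year 4: $80,028 × 5/36 = $11,115. Book value $24,730.
Year 5: $80,028 × 4/36 = $8,892. Book value $15,838.
Year 6: $80,028 × 3/36 = $6,669. Book value $9,169.
Year 7: $80,028 × 2/36 = $4,446. Book value $4,723.
Accumulated through year 7 = $82,528 − $4,723 = $77,805.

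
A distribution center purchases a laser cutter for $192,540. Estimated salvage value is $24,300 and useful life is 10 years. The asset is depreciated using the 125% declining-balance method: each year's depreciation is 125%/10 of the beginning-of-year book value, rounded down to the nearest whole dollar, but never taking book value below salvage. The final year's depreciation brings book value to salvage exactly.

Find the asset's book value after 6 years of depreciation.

$86,413

Depreciable base = $192,540 − $24,300 = $168,240.
Year 1: ⌊$192,540 × 125%/10⌋ = $24,067. Book value $168,473.
Year 2: ⌊$168,473 × 125%/10⌋ = $21,059. Book value $147,414.
Year 3: ⌊$147,414 × 125%/10⌋ = $18,426. Book value $128,988.
Year 4: ⌊$128,988 × 125%/10⌋ = $16,123. Book value $112,865.
Year 5: ⌊$112,865 × 125%/10⌋ = $14,108. Book value $98,757.
Year 6: ⌊$98,757 × 125%/10⌋ = $12,344. Book value $86,413.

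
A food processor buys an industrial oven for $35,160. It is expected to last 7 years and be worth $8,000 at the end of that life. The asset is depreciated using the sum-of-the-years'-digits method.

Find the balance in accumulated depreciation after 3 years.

$17,460

Depreciable base = $35,160 − $8,000 = $27,160.
Sum of the years' digits = 7+6+5+4+3+2+1 = 28.
Year 1: $27,160 × 7/28 = $6,790. Book value $28,370.
Year 2: $27,160 × 6/28 = $5,820. Book value $22,550.
Year 3: $27,160 × 5/28 = $4,850. Book value $17,700.
Accumulated through year 3 = $35,160 − $17,700 = $17,460.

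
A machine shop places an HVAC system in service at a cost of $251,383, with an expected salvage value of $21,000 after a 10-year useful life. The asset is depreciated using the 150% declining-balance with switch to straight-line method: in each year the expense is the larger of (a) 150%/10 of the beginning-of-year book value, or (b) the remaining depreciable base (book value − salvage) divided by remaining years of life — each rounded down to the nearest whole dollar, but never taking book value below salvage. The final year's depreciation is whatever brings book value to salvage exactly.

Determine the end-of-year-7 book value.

$75,326

Depreciable base = $251,383 − $21,000 = $230,383.
Year 1: DB = ⌊$251,383 × 150%/10⌋ = $37,707; SL = ⌊$230,383/10⌋ = $23,038 → take DB $37,707. Book value $213,676.
Year 2: DB = ⌊$213,676 × 150%/10⌋ = $32,051; SL = ⌊$192,676/9⌋ = $21,408 → take DB $32,051. Book value $181,625.
Year 3: DB = ⌊$181,625 × 150%/10⌋ = $27,243; SL = ⌊$160,625/8⌋ = $20,078 → take DB $27,243. Book value $154,382.
Year 4: DB = ⌊$154,382 × 150%/10⌋ = $23,157; SL = ⌊$133,382/7⌋ = $19,054 → take DB $23,157. Book value $131,225.
Year 5: DB = ⌊$131,225 × 150%/10⌋ = $19,683; SL = ⌊$110,225/6⌋ = $18,370 → take DB $19,683. Book value $111,542.
Year 6: DB = ⌊$111,542 × 150%/10⌋ = $16,731; SL = ⌊$90,542/5⌋ = $18,108 → take SL $18,108. Book value $93,434.
Year 7: DB = ⌊$93,434 × 150%/10⌋ = $14,015; SL = ⌊$72,434/4⌋ = $18,108 → take SL $18,108. Book value $75,326.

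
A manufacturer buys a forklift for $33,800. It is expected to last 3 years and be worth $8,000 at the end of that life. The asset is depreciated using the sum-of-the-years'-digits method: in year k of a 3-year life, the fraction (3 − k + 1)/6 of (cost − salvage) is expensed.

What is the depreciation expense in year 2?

Depreciable base = $33,800 − $8,000 = $25,800.
Sum of the years' digits = 3+2+1 = 6.
Year 1: $25,800 × 3/6 = $12,900. Book value $20,900.
Year 2: $25,800 × 2/6 = $8,600. Book value $12,300.

$8,600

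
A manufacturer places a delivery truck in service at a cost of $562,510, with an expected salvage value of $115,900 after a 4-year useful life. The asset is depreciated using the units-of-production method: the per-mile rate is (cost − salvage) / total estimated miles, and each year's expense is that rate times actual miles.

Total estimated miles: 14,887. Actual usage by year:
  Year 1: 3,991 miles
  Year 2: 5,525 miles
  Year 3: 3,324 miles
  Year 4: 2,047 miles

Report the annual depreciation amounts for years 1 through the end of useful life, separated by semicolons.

$119,730; $165,750; $99,720; $61,410

Depreciable base = $562,510 − $115,900 = $446,610.
Rate = $446,610 / 14,887 miles = $30 per mile.
Year 1: 3,991 × $30 = $119,730. Book value $442,780.
Year 2: 5,525 × $30 = $165,750. Book value $277,030.
Year 3: 3,324 × $30 = $99,720. Book value $177,310.
Year 4: 2,047 × $30 = $61,410. Book value $115,900.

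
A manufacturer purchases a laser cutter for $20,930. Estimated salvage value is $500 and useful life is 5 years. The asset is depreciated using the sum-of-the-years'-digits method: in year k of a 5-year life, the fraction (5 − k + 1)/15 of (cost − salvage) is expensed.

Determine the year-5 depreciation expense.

Depreciable base = $20,930 − $500 = $20,430.
Sum of the years' digits = 5+4+3+2+1 = 15.
Year 1: $20,430 × 5/15 = $6,810. Book value $14,120.
Year 2: $20,430 × 4/15 = $5,448. Book value $8,672.
Year 3: $20,430 × 3/15 = $4,086. Book value $4,586.
Year 4: $20,430 × 2/15 = $2,724. Book value $1,862.
Year 5: $20,430 × 1/15 = $1,362. Book value $500.

$1,362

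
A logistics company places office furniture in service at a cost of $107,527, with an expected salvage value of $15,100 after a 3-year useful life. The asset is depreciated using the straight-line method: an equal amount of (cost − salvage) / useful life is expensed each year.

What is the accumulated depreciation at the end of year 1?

Depreciable base = $107,527 − $15,100 = $92,427.
Annual expense = $92,427 / 3 = $30,809.
End of year 1: book value $76,718.
Accumulated through year 1 = $107,527 − $76,718 = $30,809.

$30,809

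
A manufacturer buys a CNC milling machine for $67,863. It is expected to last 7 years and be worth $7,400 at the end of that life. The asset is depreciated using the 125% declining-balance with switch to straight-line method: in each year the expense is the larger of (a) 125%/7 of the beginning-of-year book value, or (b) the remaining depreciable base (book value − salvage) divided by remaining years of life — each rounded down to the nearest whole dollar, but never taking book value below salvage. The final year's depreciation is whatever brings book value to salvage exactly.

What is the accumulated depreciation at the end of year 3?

Depreciable base = $67,863 − $7,400 = $60,463.
Year 1: DB = ⌊$67,863 × 125%/7⌋ = $12,118; SL = ⌊$60,463/7⌋ = $8,637 → take DB $12,118. Book value $55,745.
Year 2: DB = ⌊$55,745 × 125%/7⌋ = $9,954; SL = ⌊$48,345/6⌋ = $8,057 → take DB $9,954. Book value $45,791.
Year 3: DB = ⌊$45,791 × 125%/7⌋ = $8,176; SL = ⌊$38,391/5⌋ = $7,678 → take DB $8,176. Book value $37,615.
Accumulated through year 3 = $67,863 − $37,615 = $30,248.

$30,248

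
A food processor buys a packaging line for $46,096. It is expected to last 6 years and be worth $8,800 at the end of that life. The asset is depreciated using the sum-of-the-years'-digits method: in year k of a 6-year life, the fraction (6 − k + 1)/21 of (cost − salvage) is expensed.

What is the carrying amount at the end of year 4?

$14,128

Depreciable base = $46,096 − $8,800 = $37,296.
Sum of the years' digits = 6+5+4+3+2+1 = 21.
Year 1: $37,296 × 6/21 = $10,656. Book value $35,440.
Year 2: $37,296 × 5/21 = $8,880. Book value $26,560.
Year 3: $37,296 × 4/21 = $7,104. Book value $19,456.
Year 4: $37,296 × 3/21 = $5,328. Book value $14,128.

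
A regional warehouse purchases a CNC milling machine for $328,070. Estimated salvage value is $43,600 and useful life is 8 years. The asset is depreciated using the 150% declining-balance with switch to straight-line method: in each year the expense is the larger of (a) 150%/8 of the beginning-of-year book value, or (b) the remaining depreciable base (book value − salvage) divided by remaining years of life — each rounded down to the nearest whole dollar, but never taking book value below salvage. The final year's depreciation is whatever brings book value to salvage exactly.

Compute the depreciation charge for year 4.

$32,994

Depreciable base = $328,070 − $43,600 = $284,470.
Year 1: DB = ⌊$328,070 × 150%/8⌋ = $61,513; SL = ⌊$284,470/8⌋ = $35,558 → take DB $61,513. Book value $266,557.
Year 2: DB = ⌊$266,557 × 150%/8⌋ = $49,979; SL = ⌊$222,957/7⌋ = $31,851 → take DB $49,979. Book value $216,578.
Year 3: DB = ⌊$216,578 × 150%/8⌋ = $40,608; SL = ⌊$172,978/6⌋ = $28,829 → take DB $40,608. Book value $175,970.
Year 4: DB = ⌊$175,970 × 150%/8⌋ = $32,994; SL = ⌊$132,370/5⌋ = $26,474 → take DB $32,994. Book value $142,976.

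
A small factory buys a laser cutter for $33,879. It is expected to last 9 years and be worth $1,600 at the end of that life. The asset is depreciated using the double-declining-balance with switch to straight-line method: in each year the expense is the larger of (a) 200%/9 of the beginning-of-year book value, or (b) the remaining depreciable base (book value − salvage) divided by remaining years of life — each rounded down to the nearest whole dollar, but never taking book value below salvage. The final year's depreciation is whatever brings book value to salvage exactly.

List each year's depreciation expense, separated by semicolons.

$7,528; $5,855; $4,554; $3,542; $2,755; $2,143; $1,967; $1,967; $1,968

Depreciable base = $33,879 − $1,600 = $32,279.
Year 1: DB = ⌊$33,879 × 200%/9⌋ = $7,528; SL = ⌊$32,279/9⌋ = $3,586 → take DB $7,528. Book value $26,351.
Year 2: DB = ⌊$26,351 × 200%/9⌋ = $5,855; SL = ⌊$24,751/8⌋ = $3,093 → take DB $5,855. Book value $20,496.
Year 3: DB = ⌊$20,496 × 200%/9⌋ = $4,554; SL = ⌊$18,896/7⌋ = $2,699 → take DB $4,554. Book value $15,942.
Year 4: DB = ⌊$15,942 × 200%/9⌋ = $3,542; SL = ⌊$14,342/6⌋ = $2,390 → take DB $3,542. Book value $12,400.
Year 5: DB = ⌊$12,400 × 200%/9⌋ = $2,755; SL = ⌊$10,800/5⌋ = $2,160 → take DB $2,755. Book value $9,645.
Year 6: DB = ⌊$9,645 × 200%/9⌋ = $2,143; SL = ⌊$8,045/4⌋ = $2,011 → take DB $2,143. Book value $7,502.
Year 7: DB = ⌊$7,502 × 200%/9⌋ = $1,667; SL = ⌊$5,902/3⌋ = $1,967 → take SL $1,967. Book value $5,535.
Year 8: DB = ⌊$5,535 × 200%/9⌋ = $1,230; SL = ⌊$3,935/2⌋ = $1,967 → take SL $1,967. Book value $3,568.
Year 9 (final): $3,568 − $1,600 = $1,968. Book value $1,600.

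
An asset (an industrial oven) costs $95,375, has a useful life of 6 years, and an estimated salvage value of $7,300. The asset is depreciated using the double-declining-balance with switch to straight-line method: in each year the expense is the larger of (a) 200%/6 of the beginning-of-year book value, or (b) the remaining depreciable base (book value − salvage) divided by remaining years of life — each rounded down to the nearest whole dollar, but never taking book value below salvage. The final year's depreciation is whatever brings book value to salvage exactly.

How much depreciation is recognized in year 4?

$9,420

Depreciable base = $95,375 − $7,300 = $88,075.
Year 1: DB = ⌊$95,375 × 200%/6⌋ = $31,791; SL = ⌊$88,075/6⌋ = $14,679 → take DB $31,791. Book value $63,584.
Year 2: DB = ⌊$63,584 × 200%/6⌋ = $21,194; SL = ⌊$56,284/5⌋ = $11,256 → take DB $21,194. Book value $42,390.
Year 3: DB = ⌊$42,390 × 200%/6⌋ = $14,130; SL = ⌊$35,090/4⌋ = $8,772 → take DB $14,130. Book value $28,260.
Year 4: DB = ⌊$28,260 × 200%/6⌋ = $9,420; SL = ⌊$20,960/3⌋ = $6,986 → take DB $9,420. Book value $18,840.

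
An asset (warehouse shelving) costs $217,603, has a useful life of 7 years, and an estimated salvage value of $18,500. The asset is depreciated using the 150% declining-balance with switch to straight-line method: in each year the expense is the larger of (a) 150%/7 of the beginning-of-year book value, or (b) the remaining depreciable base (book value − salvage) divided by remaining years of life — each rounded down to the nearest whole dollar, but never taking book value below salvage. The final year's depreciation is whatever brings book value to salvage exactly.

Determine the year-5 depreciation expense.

Depreciable base = $217,603 − $18,500 = $199,103.
Year 1: DB = ⌊$217,603 × 150%/7⌋ = $46,629; SL = ⌊$199,103/7⌋ = $28,443 → take DB $46,629. Book value $170,974.
Year 2: DB = ⌊$170,974 × 150%/7⌋ = $36,637; SL = ⌊$152,474/6⌋ = $25,412 → take DB $36,637. Book value $134,337.
Year 3: DB = ⌊$134,337 × 150%/7⌋ = $28,786; SL = ⌊$115,837/5⌋ = $23,167 → take DB $28,786. Book value $105,551.
Year 4: DB = ⌊$105,551 × 150%/7⌋ = $22,618; SL = ⌊$87,051/4⌋ = $21,762 → take DB $22,618. Book value $82,933.
Year 5: DB = ⌊$82,933 × 150%/7⌋ = $17,771; SL = ⌊$64,433/3⌋ = $21,477 → take SL $21,477. Book value $61,456.

$21,477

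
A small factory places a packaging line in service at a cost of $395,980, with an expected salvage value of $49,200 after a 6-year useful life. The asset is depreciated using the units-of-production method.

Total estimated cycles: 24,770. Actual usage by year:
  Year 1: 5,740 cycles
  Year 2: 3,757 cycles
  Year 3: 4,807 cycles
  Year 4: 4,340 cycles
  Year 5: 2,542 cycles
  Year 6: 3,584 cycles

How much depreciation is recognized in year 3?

$67,298

Depreciable base = $395,980 − $49,200 = $346,780.
Rate = $346,780 / 24,770 cycles = $14 per cycle.
Year 1: 5,740 × $14 = $80,360. Book value $315,620.
Year 2: 3,757 × $14 = $52,598. Book value $263,022.
Year 3: 4,807 × $14 = $67,298. Book value $195,724.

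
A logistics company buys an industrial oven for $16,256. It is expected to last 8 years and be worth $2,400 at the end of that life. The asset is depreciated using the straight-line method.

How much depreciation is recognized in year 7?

$1,732

Depreciable base = $16,256 − $2,400 = $13,856.
Annual expense = $13,856 / 8 = $1,732.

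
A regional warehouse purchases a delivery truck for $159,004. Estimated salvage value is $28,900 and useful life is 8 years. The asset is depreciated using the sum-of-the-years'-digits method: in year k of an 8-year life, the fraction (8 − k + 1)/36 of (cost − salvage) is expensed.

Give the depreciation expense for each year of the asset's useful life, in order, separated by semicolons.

$28,912; $25,298; $21,684; $18,070; $14,456; $10,842; $7,228; $3,614

Depreciable base = $159,004 − $28,900 = $130,104.
Sum of the years' digits = 8+7+6+5+4+3+2+1 = 36.
Year 1: $130,104 × 8/36 = $28,912. Book value $130,092.
Year 2: $130,104 × 7/36 = $25,298. Book value $104,794.
Year 3: $130,104 × 6/36 = $21,684. Book value $83,110.
Year 4: $130,104 × 5/36 = $18,070. Book value $65,040.
Year 5: $130,104 × 4/36 = $14,456. Book value $50,584.
Year 6: $130,104 × 3/36 = $10,842. Book value $39,742.
Year 7: $130,104 × 2/36 = $7,228. Book value $32,514.
Year 8: $130,104 × 1/36 = $3,614. Book value $28,900.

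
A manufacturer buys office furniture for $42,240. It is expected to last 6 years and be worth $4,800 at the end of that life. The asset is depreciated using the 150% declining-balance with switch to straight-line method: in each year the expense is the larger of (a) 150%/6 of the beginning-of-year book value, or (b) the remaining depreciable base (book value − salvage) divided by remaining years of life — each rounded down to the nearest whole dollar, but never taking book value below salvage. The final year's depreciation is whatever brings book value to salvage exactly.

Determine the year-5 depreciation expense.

$4,282

Depreciable base = $42,240 − $4,800 = $37,440.
Year 1: DB = ⌊$42,240 × 150%/6⌋ = $10,560; SL = ⌊$37,440/6⌋ = $6,240 → take DB $10,560. Book value $31,680.
Year 2: DB = ⌊$31,680 × 150%/6⌋ = $7,920; SL = ⌊$26,880/5⌋ = $5,376 → take DB $7,920. Book value $23,760.
Year 3: DB = ⌊$23,760 × 150%/6⌋ = $5,940; SL = ⌊$18,960/4⌋ = $4,740 → take DB $5,940. Book value $17,820.
Year 4: DB = ⌊$17,820 × 150%/6⌋ = $4,455; SL = ⌊$13,020/3⌋ = $4,340 → take DB $4,455. Book value $13,365.
Year 5: DB = ⌊$13,365 × 150%/6⌋ = $3,341; SL = ⌊$8,565/2⌋ = $4,282 → take SL $4,282. Book value $9,083.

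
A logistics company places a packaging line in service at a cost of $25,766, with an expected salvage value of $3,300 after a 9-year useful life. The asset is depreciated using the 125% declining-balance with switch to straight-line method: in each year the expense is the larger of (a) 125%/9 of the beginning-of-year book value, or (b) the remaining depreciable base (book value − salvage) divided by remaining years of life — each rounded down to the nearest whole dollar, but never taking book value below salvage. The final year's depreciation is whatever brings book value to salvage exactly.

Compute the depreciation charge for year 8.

$2,174

Depreciable base = $25,766 − $3,300 = $22,466.
Year 1: DB = ⌊$25,766 × 125%/9⌋ = $3,578; SL = ⌊$22,466/9⌋ = $2,496 → take DB $3,578. Book value $22,188.
Year 2: DB = ⌊$22,188 × 125%/9⌋ = $3,081; SL = ⌊$18,888/8⌋ = $2,361 → take DB $3,081. Book value $19,107.
Year 3: DB = ⌊$19,107 × 125%/9⌋ = $2,653; SL = ⌊$15,807/7⌋ = $2,258 → take DB $2,653. Book value $16,454.
Year 4: DB = ⌊$16,454 × 125%/9⌋ = $2,285; SL = ⌊$13,154/6⌋ = $2,192 → take DB $2,285. Book value $14,169.
Year 5: DB = ⌊$14,169 × 125%/9⌋ = $1,967; SL = ⌊$10,869/5⌋ = $2,173 → take SL $2,173. Book value $11,996.
Year 6: DB = ⌊$11,996 × 125%/9⌋ = $1,666; SL = ⌊$8,696/4⌋ = $2,174 → take SL $2,174. Book value $9,822.
Year 7: DB = ⌊$9,822 × 125%/9⌋ = $1,364; SL = ⌊$6,522/3⌋ = $2,174 → take SL $2,174. Book value $7,648.
Year 8: DB = ⌊$7,648 × 125%/9⌋ = $1,062; SL = ⌊$4,348/2⌋ = $2,174 → take SL $2,174. Book value $5,474.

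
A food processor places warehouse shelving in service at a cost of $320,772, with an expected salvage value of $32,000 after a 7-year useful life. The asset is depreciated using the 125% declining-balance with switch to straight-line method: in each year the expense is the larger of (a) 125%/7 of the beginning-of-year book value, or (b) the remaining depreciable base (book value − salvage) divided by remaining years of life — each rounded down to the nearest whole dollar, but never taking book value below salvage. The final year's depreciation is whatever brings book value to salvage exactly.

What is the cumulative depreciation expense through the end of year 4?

Depreciable base = $320,772 − $32,000 = $288,772.
Year 1: DB = ⌊$320,772 × 125%/7⌋ = $57,280; SL = ⌊$288,772/7⌋ = $41,253 → take DB $57,280. Book value $263,492.
Year 2: DB = ⌊$263,492 × 125%/7⌋ = $47,052; SL = ⌊$231,492/6⌋ = $38,582 → take DB $47,052. Book value $216,440.
Year 3: DB = ⌊$216,440 × 125%/7⌋ = $38,650; SL = ⌊$184,440/5⌋ = $36,888 → take DB $38,650. Book value $177,790.
Year 4: DB = ⌊$177,790 × 125%/7⌋ = $31,748; SL = ⌊$145,790/4⌋ = $36,447 → take SL $36,447. Book value $141,343.
Accumulated through year 4 = $320,772 − $141,343 = $179,429.

$179,429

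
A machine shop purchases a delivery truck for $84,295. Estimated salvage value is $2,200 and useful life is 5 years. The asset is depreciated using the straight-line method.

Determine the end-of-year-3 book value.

Depreciable base = $84,295 − $2,200 = $82,095.
Annual expense = $82,095 / 5 = $16,419.
End of year 1: book value $67,876.
End of year 2: book value $51,457.
End of year 3: book value $35,038.

$35,038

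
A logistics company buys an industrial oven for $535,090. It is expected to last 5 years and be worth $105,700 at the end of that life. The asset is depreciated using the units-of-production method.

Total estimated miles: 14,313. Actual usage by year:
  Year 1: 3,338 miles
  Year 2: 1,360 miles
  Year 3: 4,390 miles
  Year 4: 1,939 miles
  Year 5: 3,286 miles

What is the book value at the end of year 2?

Depreciable base = $535,090 − $105,700 = $429,390.
Rate = $429,390 / 14,313 miles = $30 per mile.
Year 1: 3,338 × $30 = $100,140. Book value $434,950.
Year 2: 1,360 × $30 = $40,800. Book value $394,150.

$394,150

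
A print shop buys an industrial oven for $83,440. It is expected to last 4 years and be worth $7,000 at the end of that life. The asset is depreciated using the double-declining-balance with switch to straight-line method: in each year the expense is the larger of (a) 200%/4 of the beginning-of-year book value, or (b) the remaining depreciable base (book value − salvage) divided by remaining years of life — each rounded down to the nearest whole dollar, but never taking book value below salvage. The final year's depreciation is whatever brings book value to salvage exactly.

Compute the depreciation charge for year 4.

Depreciable base = $83,440 − $7,000 = $76,440.
Year 1: DB = ⌊$83,440 × 200%/4⌋ = $41,720; SL = ⌊$76,440/4⌋ = $19,110 → take DB $41,720. Book value $41,720.
Year 2: DB = ⌊$41,720 × 200%/4⌋ = $20,860; SL = ⌊$34,720/3⌋ = $11,573 → take DB $20,860. Book value $20,860.
Year 3: DB = ⌊$20,860 × 200%/4⌋ = $10,430; SL = ⌊$13,860/2⌋ = $6,930 → take DB $10,430. Book value $10,430.
Year 4 (final): $10,430 − $7,000 = $3,430. Book value $7,000.

$3,430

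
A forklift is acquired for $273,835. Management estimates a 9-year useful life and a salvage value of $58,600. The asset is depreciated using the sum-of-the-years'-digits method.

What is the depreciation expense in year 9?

Depreciable base = $273,835 − $58,600 = $215,235.
Sum of the years' digits = 9+8+7+6+5+4+3+2+1 = 45.
Year 1: $215,235 × 9/45 = $43,047. Book value $230,788.
Year 2: $215,235 × 8/45 = $38,264. Book value $192,524.
Year 3: $215,235 × 7/45 = $33,481. Book value $159,043.
Year 4: $215,235 × 6/45 = $28,698. Book value $130,345.
Year 5: $215,235 × 5/45 = $23,915. Book value $106,430.
Year 6: $215,235 × 4/45 = $19,132. Book value $87,298.
Year 7: $215,235 × 3/45 = $14,349. Book value $72,949.
Year 8: $215,235 × 2/45 = $9,566. Book value $63,383.
Year 9: $215,235 × 1/45 = $4,783. Book value $58,600.

$4,783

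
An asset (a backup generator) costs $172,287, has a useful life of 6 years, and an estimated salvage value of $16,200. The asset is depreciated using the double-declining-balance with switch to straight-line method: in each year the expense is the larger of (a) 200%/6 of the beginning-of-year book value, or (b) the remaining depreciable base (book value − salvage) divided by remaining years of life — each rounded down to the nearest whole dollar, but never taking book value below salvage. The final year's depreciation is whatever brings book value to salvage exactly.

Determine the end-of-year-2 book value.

$76,572

Depreciable base = $172,287 − $16,200 = $156,087.
Year 1: DB = ⌊$172,287 × 200%/6⌋ = $57,429; SL = ⌊$156,087/6⌋ = $26,014 → take DB $57,429. Book value $114,858.
Year 2: DB = ⌊$114,858 × 200%/6⌋ = $38,286; SL = ⌊$98,658/5⌋ = $19,731 → take DB $38,286. Book value $76,572.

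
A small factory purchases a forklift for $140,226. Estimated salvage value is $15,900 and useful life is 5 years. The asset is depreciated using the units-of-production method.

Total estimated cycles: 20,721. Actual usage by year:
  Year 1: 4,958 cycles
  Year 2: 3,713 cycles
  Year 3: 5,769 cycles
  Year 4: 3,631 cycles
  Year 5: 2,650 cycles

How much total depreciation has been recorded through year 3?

$86,640

Depreciable base = $140,226 − $15,900 = $124,326.
Rate = $124,326 / 20,721 cycles = $6 per cycle.
Year 1: 4,958 × $6 = $29,748. Book value $110,478.
Year 2: 3,713 × $6 = $22,278. Book value $88,200.
Year 3: 5,769 × $6 = $34,614. Book value $53,586.
Accumulated through year 3 = $140,226 − $53,586 = $86,640.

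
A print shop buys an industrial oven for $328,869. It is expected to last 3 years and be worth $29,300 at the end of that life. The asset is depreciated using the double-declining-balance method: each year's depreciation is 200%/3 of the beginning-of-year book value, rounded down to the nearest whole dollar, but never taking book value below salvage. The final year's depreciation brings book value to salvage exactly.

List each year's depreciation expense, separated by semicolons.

Depreciable base = $328,869 − $29,300 = $299,569.
Year 1: ⌊$328,869 × 200%/3⌋ = $219,246. Book value $109,623.
Year 2: ⌊$109,623 × 200%/3⌋ = $73,082. Book value $36,541.
Year 3 (final): $36,541 − $29,300 = $7,241. Book value $29,300.

$219,246; $73,082; $7,241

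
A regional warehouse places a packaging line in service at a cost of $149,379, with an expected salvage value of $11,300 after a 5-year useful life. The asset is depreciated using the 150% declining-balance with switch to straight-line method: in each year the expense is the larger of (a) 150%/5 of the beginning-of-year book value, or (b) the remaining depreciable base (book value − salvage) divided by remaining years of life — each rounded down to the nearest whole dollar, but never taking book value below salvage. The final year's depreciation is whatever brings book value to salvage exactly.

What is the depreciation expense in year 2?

Depreciable base = $149,379 − $11,300 = $138,079.
Year 1: DB = ⌊$149,379 × 150%/5⌋ = $44,813; SL = ⌊$138,079/5⌋ = $27,615 → take DB $44,813. Book value $104,566.
Year 2: DB = ⌊$104,566 × 150%/5⌋ = $31,369; SL = ⌊$93,266/4⌋ = $23,316 → take DB $31,369. Book value $73,197.

$31,369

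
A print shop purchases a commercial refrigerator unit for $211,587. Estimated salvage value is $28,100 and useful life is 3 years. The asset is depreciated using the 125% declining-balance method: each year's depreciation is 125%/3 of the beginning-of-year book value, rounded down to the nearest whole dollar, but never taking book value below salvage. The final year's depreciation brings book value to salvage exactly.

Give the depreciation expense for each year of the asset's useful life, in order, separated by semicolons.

$88,161; $51,427; $43,899

Depreciable base = $211,587 − $28,100 = $183,487.
Year 1: ⌊$211,587 × 125%/3⌋ = $88,161. Book value $123,426.
Year 2: ⌊$123,426 × 125%/3⌋ = $51,427. Book value $71,999.
Year 3 (final): $71,999 − $28,100 = $43,899. Book value $28,100.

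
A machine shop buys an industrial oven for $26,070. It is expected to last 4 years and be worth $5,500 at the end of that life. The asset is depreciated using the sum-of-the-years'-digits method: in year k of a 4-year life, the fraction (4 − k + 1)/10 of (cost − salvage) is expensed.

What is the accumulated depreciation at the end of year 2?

$14,399

Depreciable base = $26,070 − $5,500 = $20,570.
Sum of the years' digits = 4+3+2+1 = 10.
Year 1: $20,570 × 4/10 = $8,228. Book value $17,842.
Year 2: $20,570 × 3/10 = $6,171. Book value $11,671.
Accumulated through year 2 = $26,070 − $11,671 = $14,399.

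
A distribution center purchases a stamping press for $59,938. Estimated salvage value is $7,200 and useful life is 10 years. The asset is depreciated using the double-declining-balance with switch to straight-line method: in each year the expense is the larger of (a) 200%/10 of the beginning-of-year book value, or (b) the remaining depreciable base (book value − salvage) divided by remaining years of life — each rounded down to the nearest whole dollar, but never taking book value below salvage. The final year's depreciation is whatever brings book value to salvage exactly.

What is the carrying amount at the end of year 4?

$24,552

Depreciable base = $59,938 − $7,200 = $52,738.
Year 1: DB = ⌊$59,938 × 200%/10⌋ = $11,987; SL = ⌊$52,738/10⌋ = $5,273 → take DB $11,987. Book value $47,951.
Year 2: DB = ⌊$47,951 × 200%/10⌋ = $9,590; SL = ⌊$40,751/9⌋ = $4,527 → take DB $9,590. Book value $38,361.
Year 3: DB = ⌊$38,361 × 200%/10⌋ = $7,672; SL = ⌊$31,161/8⌋ = $3,895 → take DB $7,672. Book value $30,689.
Year 4: DB = ⌊$30,689 × 200%/10⌋ = $6,137; SL = ⌊$23,489/7⌋ = $3,355 → take DB $6,137. Book value $24,552.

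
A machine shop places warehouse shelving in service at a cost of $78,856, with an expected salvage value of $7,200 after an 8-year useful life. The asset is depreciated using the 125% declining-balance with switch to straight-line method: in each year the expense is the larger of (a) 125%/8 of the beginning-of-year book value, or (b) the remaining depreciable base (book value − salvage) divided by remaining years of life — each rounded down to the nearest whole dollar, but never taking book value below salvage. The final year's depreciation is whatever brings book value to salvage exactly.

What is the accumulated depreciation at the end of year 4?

$39,521

Depreciable base = $78,856 − $7,200 = $71,656.
Year 1: DB = ⌊$78,856 × 125%/8⌋ = $12,321; SL = ⌊$71,656/8⌋ = $8,957 → take DB $12,321. Book value $66,535.
Year 2: DB = ⌊$66,535 × 125%/8⌋ = $10,396; SL = ⌊$59,335/7⌋ = $8,476 → take DB $10,396. Book value $56,139.
Year 3: DB = ⌊$56,139 × 125%/8⌋ = $8,771; SL = ⌊$48,939/6⌋ = $8,156 → take DB $8,771. Book value $47,368.
Year 4: DB = ⌊$47,368 × 125%/8⌋ = $7,401; SL = ⌊$40,168/5⌋ = $8,033 → take SL $8,033. Book value $39,335.
Accumulated through year 4 = $78,856 − $39,335 = $39,521.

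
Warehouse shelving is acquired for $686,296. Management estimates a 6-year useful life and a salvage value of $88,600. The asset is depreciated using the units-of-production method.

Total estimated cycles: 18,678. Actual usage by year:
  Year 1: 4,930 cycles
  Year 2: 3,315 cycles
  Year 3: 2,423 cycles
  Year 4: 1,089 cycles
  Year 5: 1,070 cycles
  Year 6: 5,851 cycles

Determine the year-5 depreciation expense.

$34,240

Depreciable base = $686,296 − $88,600 = $597,696.
Rate = $597,696 / 18,678 cycles = $32 per cycle.
Year 1: 4,930 × $32 = $157,760. Book value $528,536.
Year 2: 3,315 × $32 = $106,080. Book value $422,456.
Year 3: 2,423 × $32 = $77,536. Book value $344,920.
Year 4: 1,089 × $32 = $34,848. Book value $310,072.
Year 5: 1,070 × $32 = $34,240. Book value $275,832.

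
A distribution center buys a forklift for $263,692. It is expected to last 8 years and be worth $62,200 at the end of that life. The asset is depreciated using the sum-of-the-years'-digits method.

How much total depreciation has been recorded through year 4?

Depreciable base = $263,692 − $62,200 = $201,492.
Sum of the years' digits = 8+7+6+5+4+3+2+1 = 36.
Year 1: $201,492 × 8/36 = $44,776. Book value $218,916.
Year 2: $201,492 × 7/36 = $39,179. Book value $179,737.
Year 3: $201,492 × 6/36 = $33,582. Book value $146,155.
Year 4: $201,492 × 5/36 = $27,985. Book value $118,170.
Accumulated through year 4 = $263,692 − $118,170 = $145,522.

$145,522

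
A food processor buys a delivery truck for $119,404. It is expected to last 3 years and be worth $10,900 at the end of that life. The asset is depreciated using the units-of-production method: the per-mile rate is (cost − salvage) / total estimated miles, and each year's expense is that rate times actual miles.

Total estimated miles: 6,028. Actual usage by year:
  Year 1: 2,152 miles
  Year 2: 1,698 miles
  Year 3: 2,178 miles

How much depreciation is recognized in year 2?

Depreciable base = $119,404 − $10,900 = $108,504.
Rate = $108,504 / 6,028 miles = $18 per mile.
Year 1: 2,152 × $18 = $38,736. Book value $80,668.
Year 2: 1,698 × $18 = $30,564. Book value $50,104.

$30,564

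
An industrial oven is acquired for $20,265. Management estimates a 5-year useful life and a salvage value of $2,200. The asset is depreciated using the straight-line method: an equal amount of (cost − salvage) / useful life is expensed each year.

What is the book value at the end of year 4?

Depreciable base = $20,265 − $2,200 = $18,065.
Annual expense = $18,065 / 5 = $3,613.
End of year 1: book value $16,652.
End of year 2: book value $13,039.
End of year 3: book value $9,426.
End of year 4: book value $5,813.

$5,813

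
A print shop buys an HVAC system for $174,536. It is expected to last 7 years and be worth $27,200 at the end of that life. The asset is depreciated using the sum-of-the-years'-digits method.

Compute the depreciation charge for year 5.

$15,786

Depreciable base = $174,536 − $27,200 = $147,336.
Sum of the years' digits = 7+6+5+4+3+2+1 = 28.
Year 1: $147,336 × 7/28 = $36,834. Book value $137,702.
Year 2: $147,336 × 6/28 = $31,572. Book value $106,130.
Year 3: $147,336 × 5/28 = $26,310. Book value $79,820.
Year 4: $147,336 × 4/28 = $21,048. Book value $58,772.
Year 5: $147,336 × 3/28 = $15,786. Book value $42,986.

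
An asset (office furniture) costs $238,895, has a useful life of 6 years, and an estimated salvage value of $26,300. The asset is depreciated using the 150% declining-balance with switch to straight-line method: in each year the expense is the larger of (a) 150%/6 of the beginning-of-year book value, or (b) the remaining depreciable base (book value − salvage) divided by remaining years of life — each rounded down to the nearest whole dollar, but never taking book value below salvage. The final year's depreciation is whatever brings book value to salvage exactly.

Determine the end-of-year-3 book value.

$100,785

Depreciable base = $238,895 − $26,300 = $212,595.
Year 1: DB = ⌊$238,895 × 150%/6⌋ = $59,723; SL = ⌊$212,595/6⌋ = $35,432 → take DB $59,723. Book value $179,172.
Year 2: DB = ⌊$179,172 × 150%/6⌋ = $44,793; SL = ⌊$152,872/5⌋ = $30,574 → take DB $44,793. Book value $134,379.
Year 3: DB = ⌊$134,379 × 150%/6⌋ = $33,594; SL = ⌊$108,079/4⌋ = $27,019 → take DB $33,594. Book value $100,785.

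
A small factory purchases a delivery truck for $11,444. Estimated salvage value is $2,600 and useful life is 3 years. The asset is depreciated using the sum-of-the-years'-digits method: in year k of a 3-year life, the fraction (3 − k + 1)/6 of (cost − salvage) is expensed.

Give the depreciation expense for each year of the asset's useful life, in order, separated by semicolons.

$4,422; $2,948; $1,474

Depreciable base = $11,444 − $2,600 = $8,844.
Sum of the years' digits = 3+2+1 = 6.
Year 1: $8,844 × 3/6 = $4,422. Book value $7,022.
Year 2: $8,844 × 2/6 = $2,948. Book value $4,074.
Year 3: $8,844 × 1/6 = $1,474. Book value $2,600.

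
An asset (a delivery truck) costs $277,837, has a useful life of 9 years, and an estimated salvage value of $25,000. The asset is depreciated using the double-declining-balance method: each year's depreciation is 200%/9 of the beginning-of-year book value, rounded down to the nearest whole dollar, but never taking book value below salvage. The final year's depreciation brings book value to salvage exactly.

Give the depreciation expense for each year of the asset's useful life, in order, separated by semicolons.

Depreciable base = $277,837 − $25,000 = $252,837.
Year 1: ⌊$277,837 × 200%/9⌋ = $61,741. Book value $216,096.
Year 2: ⌊$216,096 × 200%/9⌋ = $48,021. Book value $168,075.
Year 3: ⌊$168,075 × 200%/9⌋ = $37,350. Book value $130,725.
Year 4: ⌊$130,725 × 200%/9⌋ = $29,050. Book value $101,675.
Year 5: ⌊$101,675 × 200%/9⌋ = $22,594. Book value $79,081.
Year 6: ⌊$79,081 × 200%/9⌋ = $17,573. Book value $61,508.
Year 7: ⌊$61,508 × 200%/9⌋ = $13,668. Book value $47,840.
Year 8: ⌊$47,840 × 200%/9⌋ = $10,631. Book value $37,209.
Year 9 (final): $37,209 − $25,000 = $12,209. Book value $25,000.

$61,741; $48,021; $37,350; $29,050; $22,594; $17,573; $13,668; $10,631; $12,209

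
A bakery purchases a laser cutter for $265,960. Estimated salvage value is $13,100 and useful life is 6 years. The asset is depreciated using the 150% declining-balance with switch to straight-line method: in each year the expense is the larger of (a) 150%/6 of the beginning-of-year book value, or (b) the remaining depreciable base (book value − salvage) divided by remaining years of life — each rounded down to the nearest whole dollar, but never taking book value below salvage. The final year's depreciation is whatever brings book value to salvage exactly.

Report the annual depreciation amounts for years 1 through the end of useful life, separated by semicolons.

Depreciable base = $265,960 − $13,100 = $252,860.
Year 1: DB = ⌊$265,960 × 150%/6⌋ = $66,490; SL = ⌊$252,860/6⌋ = $42,143 → take DB $66,490. Book value $199,470.
Year 2: DB = ⌊$199,470 × 150%/6⌋ = $49,867; SL = ⌊$186,370/5⌋ = $37,274 → take DB $49,867. Book value $149,603.
Year 3: DB = ⌊$149,603 × 150%/6⌋ = $37,400; SL = ⌊$136,503/4⌋ = $34,125 → take DB $37,400. Book value $112,203.
Year 4: DB = ⌊$112,203 × 150%/6⌋ = $28,050; SL = ⌊$99,103/3⌋ = $33,034 → take SL $33,034. Book value $79,169.
Year 5: DB = ⌊$79,169 × 150%/6⌋ = $19,792; SL = ⌊$66,069/2⌋ = $33,034 → take SL $33,034. Book value $46,135.
Year 6 (final): $46,135 − $13,100 = $33,035. Book value $13,100.

$66,490; $49,867; $37,400; $33,034; $33,034; $33,035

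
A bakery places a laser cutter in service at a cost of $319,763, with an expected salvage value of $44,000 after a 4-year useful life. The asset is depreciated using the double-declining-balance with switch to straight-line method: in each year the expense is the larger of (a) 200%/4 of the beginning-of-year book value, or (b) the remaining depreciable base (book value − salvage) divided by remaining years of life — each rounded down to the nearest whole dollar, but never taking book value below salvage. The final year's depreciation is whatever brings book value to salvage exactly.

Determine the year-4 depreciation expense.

$0

Depreciable base = $319,763 − $44,000 = $275,763.
Year 1: DB = ⌊$319,763 × 200%/4⌋ = $159,881; SL = ⌊$275,763/4⌋ = $68,940 → take DB $159,881. Book value $159,882.
Year 2: DB = ⌊$159,882 × 200%/4⌋ = $79,941; SL = ⌊$115,882/3⌋ = $38,627 → take DB $79,941. Book value $79,941.
Year 3: DB = ⌊$79,941 × 200%/4⌋ = $39,970; SL = ⌊$35,941/2⌋ = $17,970 → take DB $39,970, capped at $35,941. Book value $44,000.
Year 4 (final): $44,000 − $44,000 = $0. Book value $44,000.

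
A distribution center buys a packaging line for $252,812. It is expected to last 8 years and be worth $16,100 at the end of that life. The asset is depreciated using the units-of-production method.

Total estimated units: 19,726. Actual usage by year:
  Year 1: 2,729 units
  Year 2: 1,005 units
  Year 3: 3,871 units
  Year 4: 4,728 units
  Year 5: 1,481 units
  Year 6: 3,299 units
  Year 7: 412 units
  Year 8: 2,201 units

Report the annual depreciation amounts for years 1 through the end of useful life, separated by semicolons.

$32,748; $12,060; $46,452; $56,736; $17,772; $39,588; $4,944; $26,412

Depreciable base = $252,812 − $16,100 = $236,712.
Rate = $236,712 / 19,726 units = $12 per unit.
Year 1: 2,729 × $12 = $32,748. Book value $220,064.
Year 2: 1,005 × $12 = $12,060. Book value $208,004.
Year 3: 3,871 × $12 = $46,452. Book value $161,552.
Year 4: 4,728 × $12 = $56,736. Book value $104,816.
Year 5: 1,481 × $12 = $17,772. Book value $87,044.
Year 6: 3,299 × $12 = $39,588. Book value $47,456.
Year 7: 412 × $12 = $4,944. Book value $42,512.
Year 8: 2,201 × $12 = $26,412. Book value $16,100.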